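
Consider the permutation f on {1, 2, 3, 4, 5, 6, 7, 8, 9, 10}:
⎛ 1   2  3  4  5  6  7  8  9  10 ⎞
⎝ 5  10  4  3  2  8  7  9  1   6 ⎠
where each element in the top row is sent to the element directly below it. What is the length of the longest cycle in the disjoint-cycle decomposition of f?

7

Decomposing into disjoint cycles gives (1, 5, 2, 10, 6, 8, 9)(3, 4); the longest has length 7.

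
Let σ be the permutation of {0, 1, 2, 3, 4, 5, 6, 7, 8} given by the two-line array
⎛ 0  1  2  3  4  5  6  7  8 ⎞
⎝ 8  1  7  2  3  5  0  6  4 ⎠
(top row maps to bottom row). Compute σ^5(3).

8

Tracing 3 → 2 → … returns to 3 after 7 steps, so 3 lies in a 7-cycle (0 8 4 3 2 7 6).
Advancing 5 steps from 3: 3 → 2 → 7 → 6 → 0 → 8.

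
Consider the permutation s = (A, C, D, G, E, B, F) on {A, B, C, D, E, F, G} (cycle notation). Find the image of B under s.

F

In the cycle (A, C, D, G, E, B, F), B is followed by F, so s(B) = F.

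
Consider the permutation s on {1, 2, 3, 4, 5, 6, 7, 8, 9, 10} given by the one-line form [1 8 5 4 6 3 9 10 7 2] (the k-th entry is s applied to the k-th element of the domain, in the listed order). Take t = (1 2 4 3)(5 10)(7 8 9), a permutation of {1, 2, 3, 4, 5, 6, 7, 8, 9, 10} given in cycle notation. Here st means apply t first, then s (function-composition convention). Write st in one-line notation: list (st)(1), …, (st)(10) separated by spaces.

For each element, apply t then s: 1 → 2 → 8; 2 → 4 → 4; 3 → 1 → 1; 4 → 3 → 5; 5 → 10 → 2; 6 → 6 → 3; 7 → 8 → 10; 8 → 9 → 7; 9 → 7 → 9; 10 → 5 → 6.
So st in one-line form is 8 4 1 5 2 3 10 7 9 6.

8 4 1 5 2 3 10 7 9 6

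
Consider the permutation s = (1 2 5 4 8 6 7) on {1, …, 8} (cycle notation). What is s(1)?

2

In the cycle (1 2 5 4 8 6 7), 1 is followed by 2, so s(1) = 2.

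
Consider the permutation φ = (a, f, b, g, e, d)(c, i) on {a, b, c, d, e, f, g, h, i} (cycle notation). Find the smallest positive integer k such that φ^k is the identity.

The disjoint cycles have lengths 6, 2, 1.
The order of φ is the least common multiple of its cycle lengths: lcm(6, 2) = 6.

6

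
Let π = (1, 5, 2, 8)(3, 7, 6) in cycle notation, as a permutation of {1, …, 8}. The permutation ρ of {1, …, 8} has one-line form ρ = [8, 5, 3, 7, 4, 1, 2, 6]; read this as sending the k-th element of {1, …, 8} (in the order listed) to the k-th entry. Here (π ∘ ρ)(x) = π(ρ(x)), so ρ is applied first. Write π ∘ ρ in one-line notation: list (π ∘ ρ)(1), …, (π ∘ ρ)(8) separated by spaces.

1 2 7 6 4 5 8 3

For each element, apply ρ then π: 1 → 8 → 1; 2 → 5 → 2; 3 → 3 → 7; 4 → 7 → 6; 5 → 4 → 4; 6 → 1 → 5; 7 → 2 → 8; 8 → 6 → 3.
So π ∘ ρ in one-line form is 1 2 7 6 4 5 8 3.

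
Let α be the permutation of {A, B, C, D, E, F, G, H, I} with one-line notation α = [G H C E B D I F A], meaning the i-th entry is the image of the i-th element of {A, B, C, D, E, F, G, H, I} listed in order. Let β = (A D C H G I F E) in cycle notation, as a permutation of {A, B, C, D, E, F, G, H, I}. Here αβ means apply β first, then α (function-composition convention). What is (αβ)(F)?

B

β(F) = E, then α(E) = B; composing gives (αβ)(F) = B.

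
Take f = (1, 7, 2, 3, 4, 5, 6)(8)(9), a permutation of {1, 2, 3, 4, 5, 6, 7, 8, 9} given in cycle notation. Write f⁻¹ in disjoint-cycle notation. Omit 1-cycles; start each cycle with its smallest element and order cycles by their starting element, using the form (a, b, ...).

(1, 6, 5, 4, 3, 2, 7)

Inverting a permutation written in cycle notation just reverses the order within every cycle.
After reversing and putting each cycle's least element first, f⁻¹ = (1, 6, 5, 4, 3, 2, 7).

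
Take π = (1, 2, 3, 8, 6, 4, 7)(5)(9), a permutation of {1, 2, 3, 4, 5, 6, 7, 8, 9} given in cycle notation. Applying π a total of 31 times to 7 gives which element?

3

7 lies in the 7-cycle (1, 2, 3, 8, 6, 4, 7).
On a 7-cycle, π^7 is the identity, so π^31 = π^3 there (31 ≡ 3 mod 7).
Advancing 3 steps from 7: 7 → 1 → 2 → 3.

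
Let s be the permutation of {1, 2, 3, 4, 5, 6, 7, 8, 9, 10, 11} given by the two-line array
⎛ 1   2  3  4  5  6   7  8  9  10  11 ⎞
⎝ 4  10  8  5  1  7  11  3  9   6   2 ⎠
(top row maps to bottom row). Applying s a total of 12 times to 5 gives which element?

5

Tracing 5 → 1 → … returns to 5 after 3 steps, so 5 lies in a 3-cycle (1, 4, 5).
Since the cycle has length 3, s^12 acts on it the same as s^0 (12 mod 3 = 0).
So s^12(5) = 5.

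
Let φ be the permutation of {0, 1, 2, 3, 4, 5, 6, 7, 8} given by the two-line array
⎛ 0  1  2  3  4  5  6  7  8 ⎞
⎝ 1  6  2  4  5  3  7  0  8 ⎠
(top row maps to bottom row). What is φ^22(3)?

Tracing 3 → 4 → … returns to 3 after 3 steps, so 3 lies in a 3-cycle (3 4 5).
Since the cycle has length 3, φ^22 acts on it the same as φ^1 (22 mod 3 = 1).
Advancing 1 step from 3: 3 → 4.

4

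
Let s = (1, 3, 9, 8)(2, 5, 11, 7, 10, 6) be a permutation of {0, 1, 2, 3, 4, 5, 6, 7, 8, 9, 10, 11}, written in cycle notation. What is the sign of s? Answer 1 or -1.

The cycle lengths are 6, 4, 1, 1.
A cycle of length ℓ contributes ℓ−1 transpositions, so s is a product of 5 + 3 = 8 transpositions — even.

1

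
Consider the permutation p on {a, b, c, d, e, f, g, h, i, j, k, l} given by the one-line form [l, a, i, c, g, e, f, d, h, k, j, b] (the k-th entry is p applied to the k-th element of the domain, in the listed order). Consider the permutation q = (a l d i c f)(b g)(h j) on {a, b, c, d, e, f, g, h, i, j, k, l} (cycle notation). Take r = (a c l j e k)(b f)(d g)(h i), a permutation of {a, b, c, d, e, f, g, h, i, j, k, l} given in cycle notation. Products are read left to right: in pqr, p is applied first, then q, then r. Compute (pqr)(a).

Apply the permutations in order: p(a) = l, then q(l) = d, then r(d) = g. So (pqr)(a) = g.

g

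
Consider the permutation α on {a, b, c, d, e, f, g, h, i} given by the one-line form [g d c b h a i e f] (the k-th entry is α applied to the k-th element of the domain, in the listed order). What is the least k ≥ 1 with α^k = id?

4

Writing α as disjoint cycles, the cycle lengths are 4, 2, 2, 1.
The order of α is the least common multiple of its cycle lengths: lcm(4, 2, 2) = 4.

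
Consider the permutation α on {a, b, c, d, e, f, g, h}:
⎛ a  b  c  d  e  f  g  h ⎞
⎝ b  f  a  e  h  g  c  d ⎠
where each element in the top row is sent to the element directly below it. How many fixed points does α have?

0

No element satisfies α(x) = x, so there are 0 fixed points.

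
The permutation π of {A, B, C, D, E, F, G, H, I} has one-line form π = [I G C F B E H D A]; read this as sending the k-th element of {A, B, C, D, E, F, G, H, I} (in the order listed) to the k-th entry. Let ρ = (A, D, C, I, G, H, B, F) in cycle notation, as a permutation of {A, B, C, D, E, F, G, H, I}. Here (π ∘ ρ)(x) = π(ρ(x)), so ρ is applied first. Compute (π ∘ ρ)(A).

F

(π ∘ ρ)(A) = π(ρ(A)). ρ(A) = D, then π(D) = F. So (π ∘ ρ)(A) = F.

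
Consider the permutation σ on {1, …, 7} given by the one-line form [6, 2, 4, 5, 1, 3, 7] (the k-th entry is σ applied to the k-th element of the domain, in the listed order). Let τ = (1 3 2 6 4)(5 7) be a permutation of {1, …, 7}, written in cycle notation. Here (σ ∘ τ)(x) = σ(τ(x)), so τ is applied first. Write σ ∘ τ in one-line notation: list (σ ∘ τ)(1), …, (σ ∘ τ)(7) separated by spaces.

4 3 2 6 7 5 1

(σ ∘ τ)(x) = σ(τ(x)). Computing each image: σ(τ(1)) = σ(3) = 4, σ(τ(2)) = σ(6) = 3, σ(τ(3)) = σ(2) = 2, σ(τ(4)) = σ(1) = 6, σ(τ(5)) = σ(7) = 7, σ(τ(6)) = σ(4) = 5, σ(τ(7)) = σ(5) = 1.
Hence σ ∘ τ = [4 3 2 6 7 5 1].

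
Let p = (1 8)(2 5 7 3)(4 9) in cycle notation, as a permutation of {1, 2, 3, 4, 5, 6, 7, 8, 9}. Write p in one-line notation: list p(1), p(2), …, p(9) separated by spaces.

8 5 2 9 7 6 3 1 4

Image by image: 1→8, 2→5, 3→2, 4→9, 5→7, 6→6, 7→3, 8→1, 9→4.
So the one-line form is 8 5 2 9 7 6 3 1 4.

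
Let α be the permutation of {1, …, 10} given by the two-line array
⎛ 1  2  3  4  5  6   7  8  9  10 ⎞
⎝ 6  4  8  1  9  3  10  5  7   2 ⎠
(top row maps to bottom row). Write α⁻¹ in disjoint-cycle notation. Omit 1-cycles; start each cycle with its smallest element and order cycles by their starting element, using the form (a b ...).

(1 4 2 10 7 9 5 8 3 6)

The cycle decomposition of α is (1 6 3 8 5 9 7 10 2 4).
The inverse reverses every cycle; in canonical form, α⁻¹ = (1 4 2 10 7 9 5 8 3 6).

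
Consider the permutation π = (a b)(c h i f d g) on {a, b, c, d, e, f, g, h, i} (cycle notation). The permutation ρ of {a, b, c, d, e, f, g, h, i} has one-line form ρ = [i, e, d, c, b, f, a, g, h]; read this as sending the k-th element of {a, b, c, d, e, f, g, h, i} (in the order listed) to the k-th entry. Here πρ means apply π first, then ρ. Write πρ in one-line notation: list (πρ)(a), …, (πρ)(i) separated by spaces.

e i g a b c d h f

Chase each element through π then ρ: a → b → e; b → a → i; c → h → g; d → g → a; e → e → b; f → d → c; g → c → d; h → i → h; i → f → f.
Collecting the images, πρ = [e i g a b c d h f].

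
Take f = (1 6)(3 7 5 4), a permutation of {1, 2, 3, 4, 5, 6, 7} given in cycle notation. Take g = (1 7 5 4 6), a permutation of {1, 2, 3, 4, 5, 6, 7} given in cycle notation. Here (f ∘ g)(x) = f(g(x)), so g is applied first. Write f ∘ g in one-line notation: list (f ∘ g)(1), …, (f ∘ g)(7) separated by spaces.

5 2 7 1 3 6 4

Chase each element through g then f: 1 → 7 → 5; 2 → 2 → 2; 3 → 3 → 7; 4 → 6 → 1; 5 → 4 → 3; 6 → 1 → 6; 7 → 5 → 4.
So f ∘ g in one-line form is 5 2 7 1 3 6 4.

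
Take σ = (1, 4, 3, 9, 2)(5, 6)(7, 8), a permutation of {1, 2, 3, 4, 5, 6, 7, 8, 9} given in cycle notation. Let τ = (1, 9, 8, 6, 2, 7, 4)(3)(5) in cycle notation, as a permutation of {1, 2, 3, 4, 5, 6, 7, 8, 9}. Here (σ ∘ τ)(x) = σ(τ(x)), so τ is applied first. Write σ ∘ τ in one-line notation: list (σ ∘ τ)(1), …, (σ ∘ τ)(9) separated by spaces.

2 8 9 4 6 1 3 5 7

(σ ∘ τ)(x) = σ(τ(x)). Computing each image: σ(τ(1)) = σ(9) = 2, σ(τ(2)) = σ(7) = 8, σ(τ(3)) = σ(3) = 9, σ(τ(4)) = σ(1) = 4, σ(τ(5)) = σ(5) = 6, σ(τ(6)) = σ(2) = 1, σ(τ(7)) = σ(4) = 3, σ(τ(8)) = σ(6) = 5, σ(τ(9)) = σ(8) = 7.
Hence σ ∘ τ = [2 8 9 4 6 1 3 5 7].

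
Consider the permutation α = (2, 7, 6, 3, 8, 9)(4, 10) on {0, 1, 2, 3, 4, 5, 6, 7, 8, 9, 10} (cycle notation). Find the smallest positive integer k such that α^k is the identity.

The cycle type of α is (6, 2, 1, 1, 1).
Since disjoint cycles commute, ord(α) = lcm(6, 2) = 6.

6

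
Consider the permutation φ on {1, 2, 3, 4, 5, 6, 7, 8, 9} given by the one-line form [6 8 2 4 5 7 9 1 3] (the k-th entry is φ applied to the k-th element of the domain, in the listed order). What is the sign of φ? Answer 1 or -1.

In disjoint-cycle form the cycle lengths are 7, 1, 1.
A cycle of length ℓ contributes ℓ−1 transpositions, so φ is a product of 6 transpositions — even.

1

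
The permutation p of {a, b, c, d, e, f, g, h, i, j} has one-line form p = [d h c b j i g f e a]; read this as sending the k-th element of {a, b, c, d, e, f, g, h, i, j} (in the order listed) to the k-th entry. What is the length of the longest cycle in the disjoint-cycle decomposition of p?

Decomposing into disjoint cycles gives (a d b h f i e j); the longest has length 8.

8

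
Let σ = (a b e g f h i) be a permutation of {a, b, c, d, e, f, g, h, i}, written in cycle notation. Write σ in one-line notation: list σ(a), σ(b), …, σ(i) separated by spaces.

b e c d g h f i a

Image by image: a→b, b→e, c→c, d→d, e→g, f→h, g→f, h→i, i→a.
So the one-line form is b e c d g h f i a.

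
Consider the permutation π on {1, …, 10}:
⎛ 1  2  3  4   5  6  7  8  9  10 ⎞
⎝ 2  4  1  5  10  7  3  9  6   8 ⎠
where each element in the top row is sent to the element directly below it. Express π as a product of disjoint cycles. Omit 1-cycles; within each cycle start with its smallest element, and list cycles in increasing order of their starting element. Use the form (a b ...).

(1 2 4 5 10 8 9 6 7 3)

Start at 1 and follow images: 1 → 2 → 4 → 5 → 10 → 8 → 9 → 6 → 7 → 3 → 1, giving the cycle (1 2 4 5 10 8 9 6 7 3).
Continuing from each remaining unvisited element yields (1 2 4 5 10 8 9 6 7 3).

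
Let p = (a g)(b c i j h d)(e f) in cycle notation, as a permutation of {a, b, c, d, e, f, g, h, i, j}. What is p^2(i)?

h

i lies in the 6-cycle (b c i j h d).
Advancing 2 steps from i: i → j → h.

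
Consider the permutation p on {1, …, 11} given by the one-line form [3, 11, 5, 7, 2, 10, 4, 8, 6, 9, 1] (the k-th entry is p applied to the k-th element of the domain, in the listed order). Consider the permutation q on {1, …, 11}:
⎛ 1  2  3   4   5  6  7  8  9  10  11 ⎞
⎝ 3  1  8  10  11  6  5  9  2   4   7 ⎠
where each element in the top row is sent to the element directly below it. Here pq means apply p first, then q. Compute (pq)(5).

1

First apply p: p(5) = 2, then q(2) = 1. Thus (pq)(5) = 1.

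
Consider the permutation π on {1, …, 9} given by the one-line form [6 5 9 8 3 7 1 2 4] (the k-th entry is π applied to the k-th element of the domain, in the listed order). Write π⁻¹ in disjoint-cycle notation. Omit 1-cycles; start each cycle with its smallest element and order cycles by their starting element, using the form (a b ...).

The cycle decomposition of π is (1 6 7)(2 5 3 9 4 8).
Reversing each cycle (and rotating so the smallest element leads) gives π⁻¹ = (1 7 6)(2 8 4 9 3 5).

(1 7 6)(2 8 4 9 3 5)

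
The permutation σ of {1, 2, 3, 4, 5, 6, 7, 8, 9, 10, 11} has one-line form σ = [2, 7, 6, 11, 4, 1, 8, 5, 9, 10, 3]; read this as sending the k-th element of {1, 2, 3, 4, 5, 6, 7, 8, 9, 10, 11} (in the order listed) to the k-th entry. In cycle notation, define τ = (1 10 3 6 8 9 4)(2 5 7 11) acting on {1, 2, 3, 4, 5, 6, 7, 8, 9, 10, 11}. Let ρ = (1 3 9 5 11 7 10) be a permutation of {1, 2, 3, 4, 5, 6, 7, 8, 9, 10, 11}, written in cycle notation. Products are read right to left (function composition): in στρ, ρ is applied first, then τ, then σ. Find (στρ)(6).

5

(στρ)(6) = σ(τ(ρ(6))). ρ(6) = 6, then τ(6) = 8, then σ(8) = 5, so the result is 5.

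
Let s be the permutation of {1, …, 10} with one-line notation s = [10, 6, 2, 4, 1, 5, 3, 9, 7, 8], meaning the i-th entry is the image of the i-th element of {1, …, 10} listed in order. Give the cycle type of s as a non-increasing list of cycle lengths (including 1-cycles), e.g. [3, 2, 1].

The disjoint cycles are (1, 10, 8, 9, 7, 3, 2, 6, 5)(4), with lengths 9, 1 in non-increasing order.

[9, 1]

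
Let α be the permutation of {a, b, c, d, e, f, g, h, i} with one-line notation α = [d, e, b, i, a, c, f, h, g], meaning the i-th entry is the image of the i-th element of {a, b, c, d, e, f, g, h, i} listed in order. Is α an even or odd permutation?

odd

In disjoint-cycle form the cycle lengths are 8, 1.
A cycle of length ℓ contributes ℓ−1 transpositions, so α is a product of 7 transpositions — odd.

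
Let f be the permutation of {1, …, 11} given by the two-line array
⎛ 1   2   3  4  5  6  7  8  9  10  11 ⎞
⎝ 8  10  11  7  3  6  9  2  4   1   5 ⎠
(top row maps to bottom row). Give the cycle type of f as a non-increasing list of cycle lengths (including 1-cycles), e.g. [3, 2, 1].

[4, 3, 3, 1]

The disjoint cycles are (1 8 2 10)(3 11 5)(4 7 9)(6), with lengths 4, 3, 3, 1 in non-increasing order.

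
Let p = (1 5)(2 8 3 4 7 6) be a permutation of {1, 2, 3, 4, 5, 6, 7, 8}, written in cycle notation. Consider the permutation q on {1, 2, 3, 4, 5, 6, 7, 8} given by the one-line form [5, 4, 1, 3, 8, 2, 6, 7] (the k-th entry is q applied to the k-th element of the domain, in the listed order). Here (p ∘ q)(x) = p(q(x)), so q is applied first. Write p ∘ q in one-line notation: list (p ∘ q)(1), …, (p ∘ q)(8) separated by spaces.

1 7 5 4 3 8 2 6

(p ∘ q)(x) = p(q(x)). Computing each image: p(q(1)) = p(5) = 1, p(q(2)) = p(4) = 7, p(q(3)) = p(1) = 5, p(q(4)) = p(3) = 4, p(q(5)) = p(8) = 3, p(q(6)) = p(2) = 8, p(q(7)) = p(6) = 2, p(q(8)) = p(7) = 6.
Hence p ∘ q = [1 7 5 4 3 8 2 6].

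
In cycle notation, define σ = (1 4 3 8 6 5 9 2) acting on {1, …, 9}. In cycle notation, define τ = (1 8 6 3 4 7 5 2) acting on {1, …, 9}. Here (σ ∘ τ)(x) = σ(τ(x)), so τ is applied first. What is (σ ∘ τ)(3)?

τ(3) = 4, then σ(4) = 3; composing gives (σ ∘ τ)(3) = 3.

3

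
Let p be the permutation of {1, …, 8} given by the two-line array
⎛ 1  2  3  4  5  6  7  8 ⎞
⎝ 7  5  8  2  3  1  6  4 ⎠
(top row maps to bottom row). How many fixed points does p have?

No element satisfies p(x) = x, so there are 0 fixed points.

0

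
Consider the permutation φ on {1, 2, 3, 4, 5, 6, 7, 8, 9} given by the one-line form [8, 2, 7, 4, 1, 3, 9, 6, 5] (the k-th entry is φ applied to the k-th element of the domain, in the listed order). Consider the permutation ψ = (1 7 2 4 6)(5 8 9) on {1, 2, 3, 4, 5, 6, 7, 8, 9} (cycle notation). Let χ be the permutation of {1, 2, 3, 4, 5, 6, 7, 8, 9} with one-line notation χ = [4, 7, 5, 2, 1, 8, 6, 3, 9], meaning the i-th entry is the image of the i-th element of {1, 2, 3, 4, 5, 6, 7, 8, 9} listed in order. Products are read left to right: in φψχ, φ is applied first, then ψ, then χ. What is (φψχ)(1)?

Apply the permutations in order: φ(1) = 8, then ψ(8) = 9, then χ(9) = 9. So (φψχ)(1) = 9.

9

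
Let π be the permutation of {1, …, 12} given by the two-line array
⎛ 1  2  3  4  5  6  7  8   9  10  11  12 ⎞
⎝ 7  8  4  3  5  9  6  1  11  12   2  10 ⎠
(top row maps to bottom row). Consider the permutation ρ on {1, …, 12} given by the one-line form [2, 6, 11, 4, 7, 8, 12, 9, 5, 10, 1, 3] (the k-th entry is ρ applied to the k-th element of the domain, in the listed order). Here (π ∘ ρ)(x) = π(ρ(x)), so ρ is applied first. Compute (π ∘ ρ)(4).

3

(π ∘ ρ)(4) = π(ρ(4)). ρ(4) = 4, then π(4) = 3. So (π ∘ ρ)(4) = 3.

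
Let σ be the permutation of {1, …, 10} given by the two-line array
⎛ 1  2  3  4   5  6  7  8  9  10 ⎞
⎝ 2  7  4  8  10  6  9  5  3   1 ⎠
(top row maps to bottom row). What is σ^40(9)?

5

Tracing 9 → 3 → … returns to 9 after 9 steps, so 9 lies in a 9-cycle (1 2 7 9 3 4 8 5 10).
Powers repeat with period 9 on this cycle, and 40 mod 9 = 4, so σ^40(9) = σ^4(9).
Stepping 4 places around the cycle: 9 → 3 → 4 → 8 → 5.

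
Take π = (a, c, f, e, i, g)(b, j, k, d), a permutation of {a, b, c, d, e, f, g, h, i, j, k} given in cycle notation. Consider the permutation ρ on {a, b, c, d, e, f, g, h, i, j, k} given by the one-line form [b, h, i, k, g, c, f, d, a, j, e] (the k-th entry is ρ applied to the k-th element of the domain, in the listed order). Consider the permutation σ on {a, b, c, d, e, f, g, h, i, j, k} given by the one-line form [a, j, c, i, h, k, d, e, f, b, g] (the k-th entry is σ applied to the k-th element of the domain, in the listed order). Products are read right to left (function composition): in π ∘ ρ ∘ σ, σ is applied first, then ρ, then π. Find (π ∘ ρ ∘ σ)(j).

h

Apply the permutations in order: σ(j) = b, then ρ(b) = h, then π(h) = h. So (π ∘ ρ ∘ σ)(j) = h.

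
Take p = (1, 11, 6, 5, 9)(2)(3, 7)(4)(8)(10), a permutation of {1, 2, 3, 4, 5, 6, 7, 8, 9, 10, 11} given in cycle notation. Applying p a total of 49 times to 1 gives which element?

9

1 lies in the 5-cycle (1, 11, 6, 5, 9).
Since the cycle has length 5, p^49 acts on it the same as p^4 (49 mod 5 = 4).
Stepping 4 places around the cycle: 1 → 11 → 6 → 5 → 9.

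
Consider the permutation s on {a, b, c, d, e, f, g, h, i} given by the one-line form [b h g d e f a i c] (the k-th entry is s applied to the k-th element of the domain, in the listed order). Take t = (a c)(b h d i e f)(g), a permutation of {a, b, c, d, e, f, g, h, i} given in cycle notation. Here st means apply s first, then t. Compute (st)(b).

d

First apply s: s(b) = h, then t(h) = d. Thus (st)(b) = d.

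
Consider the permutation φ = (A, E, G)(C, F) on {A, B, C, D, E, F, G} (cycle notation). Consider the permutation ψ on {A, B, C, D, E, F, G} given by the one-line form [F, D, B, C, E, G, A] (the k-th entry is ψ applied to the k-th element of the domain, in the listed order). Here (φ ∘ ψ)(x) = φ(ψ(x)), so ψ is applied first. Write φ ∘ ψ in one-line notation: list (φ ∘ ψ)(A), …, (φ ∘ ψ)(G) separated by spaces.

(φ ∘ ψ)(x) = φ(ψ(x)). Computing each image: φ(ψ(A)) = φ(F) = C, φ(ψ(B)) = φ(D) = D, φ(ψ(C)) = φ(B) = B, φ(ψ(D)) = φ(C) = F, φ(ψ(E)) = φ(E) = G, φ(ψ(F)) = φ(G) = A, φ(ψ(G)) = φ(A) = E.
Hence φ ∘ ψ = [C D B F G A E].

C D B F G A E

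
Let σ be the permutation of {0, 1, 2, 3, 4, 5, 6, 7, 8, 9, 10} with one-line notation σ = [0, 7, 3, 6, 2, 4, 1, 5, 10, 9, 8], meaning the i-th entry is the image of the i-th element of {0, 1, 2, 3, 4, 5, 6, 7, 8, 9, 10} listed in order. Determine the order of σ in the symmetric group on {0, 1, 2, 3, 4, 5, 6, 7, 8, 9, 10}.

Decomposing into disjoint cycles gives cycle lengths 7, 2, 1, 1.
The order is lcm(7, 2) = 14.

14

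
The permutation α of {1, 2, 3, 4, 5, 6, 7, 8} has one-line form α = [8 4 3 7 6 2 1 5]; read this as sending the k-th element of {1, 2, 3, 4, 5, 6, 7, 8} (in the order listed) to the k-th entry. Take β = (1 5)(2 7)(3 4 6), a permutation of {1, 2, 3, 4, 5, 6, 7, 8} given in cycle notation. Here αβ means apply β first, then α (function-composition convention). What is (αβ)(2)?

First apply β: β(2) = 7, then α(7) = 1. Thus (αβ)(2) = 1.

1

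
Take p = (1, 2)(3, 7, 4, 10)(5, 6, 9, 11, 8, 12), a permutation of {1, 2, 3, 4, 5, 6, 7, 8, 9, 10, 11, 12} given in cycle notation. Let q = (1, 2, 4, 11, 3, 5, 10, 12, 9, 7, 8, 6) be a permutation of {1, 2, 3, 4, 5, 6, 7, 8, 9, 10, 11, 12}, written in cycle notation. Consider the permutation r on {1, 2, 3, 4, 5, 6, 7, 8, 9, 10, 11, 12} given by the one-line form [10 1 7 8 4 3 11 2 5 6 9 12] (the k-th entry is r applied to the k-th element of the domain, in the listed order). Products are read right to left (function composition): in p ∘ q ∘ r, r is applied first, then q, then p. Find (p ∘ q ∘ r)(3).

Chase 3: r(3) = 7; q(7) = 8; p(8) = 12. Hence (p ∘ q ∘ r)(3) = 12.

12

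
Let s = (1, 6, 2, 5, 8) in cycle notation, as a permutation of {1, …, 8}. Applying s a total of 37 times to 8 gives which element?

8 lies in the 5-cycle (1, 6, 2, 5, 8).
Since the cycle has length 5, s^37 acts on it the same as s^2 (37 mod 5 = 2).
Advancing 2 steps from 8: 8 → 1 → 6.

6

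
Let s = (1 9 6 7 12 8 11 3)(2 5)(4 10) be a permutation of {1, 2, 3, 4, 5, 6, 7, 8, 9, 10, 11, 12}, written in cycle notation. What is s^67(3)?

6

3 lies in the 8-cycle (1 9 6 7 12 8 11 3).
Powers repeat with period 8 on this cycle, and 67 mod 8 = 3, so s^67(3) = s^3(3).
Stepping 3 places around the cycle: 3 → 1 → 9 → 6.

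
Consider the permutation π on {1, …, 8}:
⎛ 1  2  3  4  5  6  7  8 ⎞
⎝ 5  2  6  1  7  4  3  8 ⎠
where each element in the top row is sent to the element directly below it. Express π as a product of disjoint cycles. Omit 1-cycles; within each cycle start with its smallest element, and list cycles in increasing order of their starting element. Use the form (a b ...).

(1 5 7 3 6 4)

Iterating π from 1 gives 1 → 5 → 7 → 3 → 6 → 4 → 1; that is the 6-cycle (1 5 7 3 6 4).
Repeating from the next unused element and collecting all non-trivial cycles gives (1 5 7 3 6 4).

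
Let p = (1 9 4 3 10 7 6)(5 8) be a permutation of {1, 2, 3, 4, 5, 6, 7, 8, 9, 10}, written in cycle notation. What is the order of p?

The disjoint cycles have lengths 7, 2, 1.
The order is lcm(7, 2) = 14.

14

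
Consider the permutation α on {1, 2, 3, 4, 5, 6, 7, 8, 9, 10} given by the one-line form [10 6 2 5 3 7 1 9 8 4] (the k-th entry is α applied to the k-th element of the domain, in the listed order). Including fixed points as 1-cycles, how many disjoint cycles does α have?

2

The cycle decomposition is (1, 10, 4, 5, 3, 2, 6, 7)(8, 9), which has 2 cycles (counting 1-cycles).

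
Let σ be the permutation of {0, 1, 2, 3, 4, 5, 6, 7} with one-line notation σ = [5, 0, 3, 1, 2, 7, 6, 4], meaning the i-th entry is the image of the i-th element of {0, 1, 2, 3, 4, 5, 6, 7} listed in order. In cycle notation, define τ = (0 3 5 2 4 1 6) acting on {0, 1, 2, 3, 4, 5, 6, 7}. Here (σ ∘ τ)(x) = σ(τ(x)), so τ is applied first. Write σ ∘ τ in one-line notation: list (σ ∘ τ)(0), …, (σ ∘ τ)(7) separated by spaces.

1 6 2 7 0 3 5 4

For each element, apply τ then σ: 0 → 3 → 1; 1 → 6 → 6; 2 → 4 → 2; 3 → 5 → 7; 4 → 1 → 0; 5 → 2 → 3; 6 → 0 → 5; 7 → 7 → 4.
Collecting the images, σ ∘ τ = [1 6 2 7 0 3 5 4].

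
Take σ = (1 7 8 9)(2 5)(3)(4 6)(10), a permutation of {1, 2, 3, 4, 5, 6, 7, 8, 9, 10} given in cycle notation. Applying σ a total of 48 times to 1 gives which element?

1 lies in the 4-cycle (1 7 8 9).
On a 4-cycle, σ^4 is the identity, so σ^48 = σ^0 there (48 ≡ 0 mod 4).
So σ^48(1) = 1.

1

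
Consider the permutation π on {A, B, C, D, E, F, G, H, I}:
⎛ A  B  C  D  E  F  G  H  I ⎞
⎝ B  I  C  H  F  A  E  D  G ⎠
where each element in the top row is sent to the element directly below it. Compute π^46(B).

F

Tracing B → I → … returns to B after 6 steps, so B lies in a 6-cycle (A B I G E F).
Powers repeat with period 6 on this cycle, and 46 mod 6 = 4, so π^46(B) = π^4(B).
Advancing 4 steps from B: B → I → G → E → F.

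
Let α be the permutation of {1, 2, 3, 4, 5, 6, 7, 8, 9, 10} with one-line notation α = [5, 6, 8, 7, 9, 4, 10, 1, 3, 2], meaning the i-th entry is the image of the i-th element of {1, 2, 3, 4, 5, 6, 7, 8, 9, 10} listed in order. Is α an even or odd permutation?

In disjoint-cycle form the cycle lengths are 5, 5.
A cycle of length ℓ contributes ℓ−1 transpositions, so α is a product of 4 + 4 = 8 transpositions — even.

even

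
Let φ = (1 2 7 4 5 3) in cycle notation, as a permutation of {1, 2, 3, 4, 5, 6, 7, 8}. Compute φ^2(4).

3

4 lies in the 6-cycle (1 2 7 4 5 3).
Advancing 2 steps from 4: 4 → 5 → 3.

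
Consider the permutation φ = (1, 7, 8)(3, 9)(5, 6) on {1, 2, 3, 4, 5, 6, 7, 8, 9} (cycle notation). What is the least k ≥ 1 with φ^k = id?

6

The disjoint cycles have lengths 3, 2, 2, 1, 1.
The order is lcm(3, 2, 2) = 6.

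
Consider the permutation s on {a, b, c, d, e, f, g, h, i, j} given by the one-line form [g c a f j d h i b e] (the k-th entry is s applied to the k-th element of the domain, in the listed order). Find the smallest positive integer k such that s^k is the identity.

Decomposing into disjoint cycles gives cycle lengths 6, 2, 2.
Since disjoint cycles commute, ord(s) = lcm(6, 2, 2) = 6.

6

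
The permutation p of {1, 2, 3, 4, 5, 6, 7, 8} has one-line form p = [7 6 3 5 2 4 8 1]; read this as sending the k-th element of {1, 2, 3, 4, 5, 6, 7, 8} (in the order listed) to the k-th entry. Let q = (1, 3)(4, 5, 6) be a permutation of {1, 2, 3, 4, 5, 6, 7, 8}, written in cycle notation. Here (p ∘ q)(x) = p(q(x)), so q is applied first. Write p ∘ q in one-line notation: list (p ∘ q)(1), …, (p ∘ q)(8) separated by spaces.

Chase each element through q then p: 1 → 3 → 3; 2 → 2 → 6; 3 → 1 → 7; 4 → 5 → 2; 5 → 6 → 4; 6 → 4 → 5; 7 → 7 → 8; 8 → 8 → 1.
Collecting the images, p ∘ q = [3 6 7 2 4 5 8 1].

3 6 7 2 4 5 8 1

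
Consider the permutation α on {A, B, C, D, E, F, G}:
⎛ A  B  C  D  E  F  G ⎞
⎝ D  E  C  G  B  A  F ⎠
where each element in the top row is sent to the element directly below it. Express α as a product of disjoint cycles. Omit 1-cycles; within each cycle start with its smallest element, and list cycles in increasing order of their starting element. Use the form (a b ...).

(A D G F)(B E)

Start at A and follow images: A → D → G → F → A, giving the cycle (A D G F).
Repeating from the next unused element and collecting all non-trivial cycles gives (A D G F)(B E).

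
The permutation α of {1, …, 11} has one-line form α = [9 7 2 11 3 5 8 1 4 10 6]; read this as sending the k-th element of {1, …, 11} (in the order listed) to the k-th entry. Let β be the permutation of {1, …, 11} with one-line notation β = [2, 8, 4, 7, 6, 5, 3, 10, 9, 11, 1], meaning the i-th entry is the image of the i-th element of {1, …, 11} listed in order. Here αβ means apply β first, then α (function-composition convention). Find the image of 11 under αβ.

9

β(11) = 1, then α(1) = 9; composing gives (αβ)(11) = 9.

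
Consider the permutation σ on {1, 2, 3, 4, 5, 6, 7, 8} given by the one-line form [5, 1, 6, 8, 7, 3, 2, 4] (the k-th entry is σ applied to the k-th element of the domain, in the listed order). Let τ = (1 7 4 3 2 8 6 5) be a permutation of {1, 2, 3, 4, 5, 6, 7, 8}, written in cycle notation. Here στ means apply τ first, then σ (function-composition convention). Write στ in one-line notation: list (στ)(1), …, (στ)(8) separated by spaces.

2 4 1 6 5 7 8 3

For each element, apply τ then σ: 1 → 7 → 2; 2 → 8 → 4; 3 → 2 → 1; 4 → 3 → 6; 5 → 1 → 5; 6 → 5 → 7; 7 → 4 → 8; 8 → 6 → 3.
So στ in one-line form is 2 4 1 6 5 7 8 3.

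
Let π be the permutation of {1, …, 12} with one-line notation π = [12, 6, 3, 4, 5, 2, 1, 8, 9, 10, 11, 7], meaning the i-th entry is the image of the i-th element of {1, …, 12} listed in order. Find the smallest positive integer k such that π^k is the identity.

The disjoint-cycle form of π has cycle lengths 3, 2, 1, 1, 1, 1, 1, 1, 1.
Since disjoint cycles commute, ord(π) = lcm(3, 2) = 6.

6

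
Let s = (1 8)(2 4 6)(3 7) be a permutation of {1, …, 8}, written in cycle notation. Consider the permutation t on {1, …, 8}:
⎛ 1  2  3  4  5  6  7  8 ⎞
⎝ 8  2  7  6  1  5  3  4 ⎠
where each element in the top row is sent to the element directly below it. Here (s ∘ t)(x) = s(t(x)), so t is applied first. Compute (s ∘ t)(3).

3

First apply t: t(3) = 7, then s(7) = 3. Thus (s ∘ t)(3) = 3.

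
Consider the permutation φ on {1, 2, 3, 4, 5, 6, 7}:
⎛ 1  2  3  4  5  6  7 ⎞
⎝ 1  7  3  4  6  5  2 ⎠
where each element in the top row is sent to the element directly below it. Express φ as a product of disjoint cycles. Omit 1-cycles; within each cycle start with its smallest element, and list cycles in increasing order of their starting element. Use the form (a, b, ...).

Iterating φ from 2 gives 2 → 7 → 2; that is the 2-cycle (2, 7).
Repeating from the next unused element and collecting all non-trivial cycles gives (2, 7)(5, 6).

(2, 7)(5, 6)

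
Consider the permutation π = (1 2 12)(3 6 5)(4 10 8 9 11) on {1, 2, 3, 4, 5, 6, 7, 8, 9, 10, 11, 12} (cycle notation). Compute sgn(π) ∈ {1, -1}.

The cycle lengths are 5, 3, 3, 1.
A cycle of length ℓ contributes ℓ−1 transpositions, so π is a product of 4 + 2 + 2 = 8 transpositions — even.

1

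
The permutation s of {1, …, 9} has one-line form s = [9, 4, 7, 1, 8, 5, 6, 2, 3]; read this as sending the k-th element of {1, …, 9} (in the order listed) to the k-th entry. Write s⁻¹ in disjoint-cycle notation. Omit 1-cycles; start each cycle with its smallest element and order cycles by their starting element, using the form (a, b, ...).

First write s in disjoint cycles: (1, 9, 3, 7, 6, 5, 8, 2, 4).
Reversing each cycle (and rotating so the smallest element leads) gives s⁻¹ = (1, 4, 2, 8, 5, 6, 7, 3, 9).

(1, 4, 2, 8, 5, 6, 7, 3, 9)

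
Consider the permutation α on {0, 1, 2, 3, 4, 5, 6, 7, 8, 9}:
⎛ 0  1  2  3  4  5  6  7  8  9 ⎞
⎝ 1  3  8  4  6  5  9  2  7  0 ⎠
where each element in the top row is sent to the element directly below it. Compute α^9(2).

2

Tracing 2 → 8 → … returns to 2 after 3 steps, so 2 lies in a 3-cycle (2 8 7).
On a 3-cycle, α^3 is the identity, so α^9 = α^0 there (9 ≡ 0 mod 3).
So α^9(2) = 2.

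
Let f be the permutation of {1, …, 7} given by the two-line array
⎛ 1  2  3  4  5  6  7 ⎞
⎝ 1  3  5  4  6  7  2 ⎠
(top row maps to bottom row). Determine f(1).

1

The entry below 1 in the array is 1, so f(1) = 1.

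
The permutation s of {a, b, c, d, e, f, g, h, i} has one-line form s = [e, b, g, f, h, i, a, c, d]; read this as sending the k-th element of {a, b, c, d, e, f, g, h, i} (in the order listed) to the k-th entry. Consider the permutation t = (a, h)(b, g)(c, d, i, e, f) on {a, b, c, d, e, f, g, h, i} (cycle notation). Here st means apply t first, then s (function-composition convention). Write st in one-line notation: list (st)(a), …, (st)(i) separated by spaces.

(st)(x) = s(t(x)). Computing each image: s(t(a)) = s(h) = c, s(t(b)) = s(g) = a, s(t(c)) = s(d) = f, s(t(d)) = s(i) = d, s(t(e)) = s(f) = i, s(t(f)) = s(c) = g, s(t(g)) = s(b) = b, s(t(h)) = s(a) = e, s(t(i)) = s(e) = h.
Hence st = [c a f d i g b e h].

c a f d i g b e h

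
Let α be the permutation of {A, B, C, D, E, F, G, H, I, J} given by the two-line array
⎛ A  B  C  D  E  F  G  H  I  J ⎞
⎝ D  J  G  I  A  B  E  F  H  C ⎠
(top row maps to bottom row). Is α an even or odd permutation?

odd

In disjoint-cycle form the cycle lengths are 10.
A cycle is odd iff its length is even; α has 1 even-length cycle, so sgn(α) = (−1)^1 and α is odd.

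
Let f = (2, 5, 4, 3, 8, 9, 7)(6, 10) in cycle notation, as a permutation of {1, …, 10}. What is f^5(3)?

3 lies in the 7-cycle (2, 5, 4, 3, 8, 9, 7).
Stepping 5 places around the cycle: 3 → 8 → 9 → 7 → 2 → 5.

5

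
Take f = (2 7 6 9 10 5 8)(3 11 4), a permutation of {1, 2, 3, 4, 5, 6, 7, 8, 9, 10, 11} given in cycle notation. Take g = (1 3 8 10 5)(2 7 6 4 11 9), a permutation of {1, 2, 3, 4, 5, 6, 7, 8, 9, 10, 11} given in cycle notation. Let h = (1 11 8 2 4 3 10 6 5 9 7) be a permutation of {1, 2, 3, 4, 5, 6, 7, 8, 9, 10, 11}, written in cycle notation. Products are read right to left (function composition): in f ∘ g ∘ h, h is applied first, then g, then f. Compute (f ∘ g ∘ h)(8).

(f ∘ g ∘ h)(8) = f(g(h(8))). h(8) = 2, then g(2) = 7, then f(7) = 6, so the result is 6.

6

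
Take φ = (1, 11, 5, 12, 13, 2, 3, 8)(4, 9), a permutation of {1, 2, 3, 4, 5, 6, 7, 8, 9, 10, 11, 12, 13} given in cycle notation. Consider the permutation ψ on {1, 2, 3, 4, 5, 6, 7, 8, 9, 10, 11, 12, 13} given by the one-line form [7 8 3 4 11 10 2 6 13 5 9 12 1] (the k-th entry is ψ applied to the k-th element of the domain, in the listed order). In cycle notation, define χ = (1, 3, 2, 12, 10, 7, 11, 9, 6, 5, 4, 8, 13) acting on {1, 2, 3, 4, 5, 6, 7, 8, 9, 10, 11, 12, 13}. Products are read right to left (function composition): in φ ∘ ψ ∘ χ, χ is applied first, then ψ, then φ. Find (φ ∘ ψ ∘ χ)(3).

(φ ∘ ψ ∘ χ)(3) = φ(ψ(χ(3))). χ(3) = 2, then ψ(2) = 8, then φ(8) = 1, so the result is 1.

1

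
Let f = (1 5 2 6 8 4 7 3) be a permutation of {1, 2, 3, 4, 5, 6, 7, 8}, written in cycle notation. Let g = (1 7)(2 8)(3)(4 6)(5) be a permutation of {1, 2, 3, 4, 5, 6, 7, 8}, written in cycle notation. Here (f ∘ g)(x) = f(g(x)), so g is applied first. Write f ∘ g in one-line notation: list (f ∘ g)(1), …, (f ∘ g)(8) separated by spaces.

(f ∘ g)(x) = f(g(x)). Computing each image: f(g(1)) = f(7) = 3, f(g(2)) = f(8) = 4, f(g(3)) = f(3) = 1, f(g(4)) = f(6) = 8, f(g(5)) = f(5) = 2, f(g(6)) = f(4) = 7, f(g(7)) = f(1) = 5, f(g(8)) = f(2) = 6.
Hence f ∘ g = [3 4 1 8 2 7 5 6].

3 4 1 8 2 7 5 6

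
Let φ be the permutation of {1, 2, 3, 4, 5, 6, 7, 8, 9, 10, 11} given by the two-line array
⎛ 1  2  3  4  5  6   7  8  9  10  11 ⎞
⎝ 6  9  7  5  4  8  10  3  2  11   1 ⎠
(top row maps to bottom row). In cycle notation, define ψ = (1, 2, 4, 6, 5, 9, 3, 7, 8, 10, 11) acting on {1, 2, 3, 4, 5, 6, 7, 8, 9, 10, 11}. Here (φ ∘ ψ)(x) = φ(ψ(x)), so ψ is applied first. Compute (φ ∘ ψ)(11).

6

(φ ∘ ψ)(11) = φ(ψ(11)). ψ(11) = 1, then φ(1) = 6. So (φ ∘ ψ)(11) = 6.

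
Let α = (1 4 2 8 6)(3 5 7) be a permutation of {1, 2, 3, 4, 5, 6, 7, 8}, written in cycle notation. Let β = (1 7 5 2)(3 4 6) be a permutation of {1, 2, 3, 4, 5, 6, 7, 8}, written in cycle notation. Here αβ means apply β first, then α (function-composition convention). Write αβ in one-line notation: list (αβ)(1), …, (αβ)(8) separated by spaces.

For each element, apply β then α: 1 → 7 → 3; 2 → 1 → 4; 3 → 4 → 2; 4 → 6 → 1; 5 → 2 → 8; 6 → 3 → 5; 7 → 5 → 7; 8 → 8 → 6.
Collecting the images, αβ = [3 4 2 1 8 5 7 6].

3 4 2 1 8 5 7 6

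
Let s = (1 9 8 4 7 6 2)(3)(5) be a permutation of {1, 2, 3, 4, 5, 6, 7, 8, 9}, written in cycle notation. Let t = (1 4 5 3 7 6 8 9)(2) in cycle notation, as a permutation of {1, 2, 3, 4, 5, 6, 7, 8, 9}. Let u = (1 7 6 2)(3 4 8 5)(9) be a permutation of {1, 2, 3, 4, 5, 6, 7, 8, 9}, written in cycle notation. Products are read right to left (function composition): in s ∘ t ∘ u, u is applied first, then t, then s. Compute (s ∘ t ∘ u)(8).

(s ∘ t ∘ u)(8) = s(t(u(8))). u(8) = 5, then t(5) = 3, then s(3) = 3, so the result is 3.

3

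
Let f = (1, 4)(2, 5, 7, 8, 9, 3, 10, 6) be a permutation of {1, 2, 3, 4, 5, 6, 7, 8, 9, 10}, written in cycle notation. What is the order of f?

8

The disjoint cycles have lengths 8, 2.
The order of f is the least common multiple of its cycle lengths: lcm(8, 2) = 8.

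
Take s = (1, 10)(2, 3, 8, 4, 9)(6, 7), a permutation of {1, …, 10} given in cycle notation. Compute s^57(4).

4 lies in the 5-cycle (2, 3, 8, 4, 9).
On a 5-cycle, s^5 is the identity, so s^57 = s^2 there (57 ≡ 2 mod 5).
Stepping 2 places around the cycle: 4 → 9 → 2.

2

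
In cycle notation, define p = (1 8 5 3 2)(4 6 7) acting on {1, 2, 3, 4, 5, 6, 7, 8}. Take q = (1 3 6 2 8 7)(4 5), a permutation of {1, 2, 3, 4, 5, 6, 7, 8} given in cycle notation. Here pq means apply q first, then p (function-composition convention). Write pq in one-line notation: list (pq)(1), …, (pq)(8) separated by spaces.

2 5 7 3 6 1 8 4

(pq)(x) = p(q(x)). Computing each image: p(q(1)) = p(3) = 2, p(q(2)) = p(8) = 5, p(q(3)) = p(6) = 7, p(q(4)) = p(5) = 3, p(q(5)) = p(4) = 6, p(q(6)) = p(2) = 1, p(q(7)) = p(1) = 8, p(q(8)) = p(7) = 4.
Hence pq = [2 5 7 3 6 1 8 4].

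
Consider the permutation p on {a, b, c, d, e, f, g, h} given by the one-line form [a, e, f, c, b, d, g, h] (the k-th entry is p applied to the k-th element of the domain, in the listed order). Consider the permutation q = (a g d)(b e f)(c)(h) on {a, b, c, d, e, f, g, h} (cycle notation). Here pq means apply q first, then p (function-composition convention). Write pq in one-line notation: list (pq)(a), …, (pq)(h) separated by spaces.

g b f a d e c h

(pq)(x) = p(q(x)). Computing each image: p(q(a)) = p(g) = g, p(q(b)) = p(e) = b, p(q(c)) = p(c) = f, p(q(d)) = p(a) = a, p(q(e)) = p(f) = d, p(q(f)) = p(b) = e, p(q(g)) = p(d) = c, p(q(h)) = p(h) = h.
Hence pq = [g b f a d e c h].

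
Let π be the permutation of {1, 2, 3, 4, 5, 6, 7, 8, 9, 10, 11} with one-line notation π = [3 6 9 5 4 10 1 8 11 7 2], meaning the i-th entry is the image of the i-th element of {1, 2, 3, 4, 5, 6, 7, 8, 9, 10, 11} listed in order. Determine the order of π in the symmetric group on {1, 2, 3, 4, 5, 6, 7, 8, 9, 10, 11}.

Decomposing into disjoint cycles gives cycle lengths 8, 2, 1.
The order of π is the least common multiple of its cycle lengths: lcm(8, 2) = 8.

8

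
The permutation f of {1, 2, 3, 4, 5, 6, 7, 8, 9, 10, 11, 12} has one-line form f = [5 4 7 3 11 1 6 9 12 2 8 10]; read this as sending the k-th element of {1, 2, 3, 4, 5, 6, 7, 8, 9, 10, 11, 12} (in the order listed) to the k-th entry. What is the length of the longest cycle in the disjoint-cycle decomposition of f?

12

Decomposing into disjoint cycles gives (1 5 11 8 9 12 10 2 4 3 7 6); the longest has length 12.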